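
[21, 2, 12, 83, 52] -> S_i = Random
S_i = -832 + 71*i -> [-832, -761, -690, -619, -548]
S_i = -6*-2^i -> [-6, 12, -24, 48, -96]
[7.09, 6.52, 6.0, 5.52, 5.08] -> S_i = 7.09*0.92^i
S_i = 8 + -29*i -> [8, -21, -50, -79, -108]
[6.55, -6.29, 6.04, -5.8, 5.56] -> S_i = 6.55*(-0.96)^i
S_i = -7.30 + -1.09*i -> [-7.3, -8.39, -9.48, -10.57, -11.66]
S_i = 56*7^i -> [56, 392, 2744, 19208, 134456]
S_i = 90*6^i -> [90, 540, 3240, 19440, 116640]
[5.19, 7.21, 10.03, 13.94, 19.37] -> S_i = 5.19*1.39^i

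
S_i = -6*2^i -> [-6, -12, -24, -48, -96]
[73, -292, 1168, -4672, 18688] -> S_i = 73*-4^i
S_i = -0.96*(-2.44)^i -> [-0.96, 2.34, -5.72, 13.95, -34.03]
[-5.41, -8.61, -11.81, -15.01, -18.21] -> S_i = -5.41 + -3.20*i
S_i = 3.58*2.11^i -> [3.58, 7.55, 15.94, 33.63, 70.96]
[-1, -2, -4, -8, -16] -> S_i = -1*2^i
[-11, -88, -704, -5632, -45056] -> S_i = -11*8^i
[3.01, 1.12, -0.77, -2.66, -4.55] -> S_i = 3.01 + -1.89*i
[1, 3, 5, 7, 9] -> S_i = 1 + 2*i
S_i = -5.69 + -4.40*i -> [-5.69, -10.09, -14.49, -18.89, -23.29]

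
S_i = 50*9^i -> [50, 450, 4050, 36450, 328050]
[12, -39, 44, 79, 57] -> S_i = Random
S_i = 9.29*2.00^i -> [9.29, 18.58, 37.16, 74.32, 148.64]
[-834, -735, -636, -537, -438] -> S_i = -834 + 99*i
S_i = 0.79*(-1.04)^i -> [0.79, -0.82, 0.85, -0.89, 0.92]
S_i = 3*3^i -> [3, 9, 27, 81, 243]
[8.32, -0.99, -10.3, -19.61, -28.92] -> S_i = 8.32 + -9.31*i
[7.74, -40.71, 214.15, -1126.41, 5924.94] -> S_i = 7.74*(-5.26)^i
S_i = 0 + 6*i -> [0, 6, 12, 18, 24]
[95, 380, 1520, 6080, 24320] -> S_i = 95*4^i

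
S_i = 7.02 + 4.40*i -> [7.02, 11.42, 15.82, 20.22, 24.62]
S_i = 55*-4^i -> [55, -220, 880, -3520, 14080]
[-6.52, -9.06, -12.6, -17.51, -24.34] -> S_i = -6.52*1.39^i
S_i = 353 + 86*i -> [353, 439, 525, 611, 697]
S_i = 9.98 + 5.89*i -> [9.98, 15.87, 21.76, 27.65, 33.54]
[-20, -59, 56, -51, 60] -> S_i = Random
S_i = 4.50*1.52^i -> [4.5, 6.84, 10.4, 15.8, 24.02]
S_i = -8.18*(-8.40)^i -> [-8.18, 68.71, -577.18, 4848.32, -40725.88]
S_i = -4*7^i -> [-4, -28, -196, -1372, -9604]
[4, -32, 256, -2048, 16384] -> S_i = 4*-8^i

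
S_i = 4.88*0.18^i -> [4.88, 0.88, 0.16, 0.03, 0.01]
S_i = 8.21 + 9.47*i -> [8.21, 17.68, 27.15, 36.62, 46.09]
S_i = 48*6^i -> [48, 288, 1728, 10368, 62208]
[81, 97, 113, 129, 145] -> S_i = 81 + 16*i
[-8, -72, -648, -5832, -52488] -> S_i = -8*9^i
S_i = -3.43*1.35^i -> [-3.43, -4.63, -6.25, -8.44, -11.39]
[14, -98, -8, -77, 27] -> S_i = Random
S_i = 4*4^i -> [4, 16, 64, 256, 1024]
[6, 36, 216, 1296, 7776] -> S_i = 6*6^i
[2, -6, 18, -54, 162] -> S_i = 2*-3^i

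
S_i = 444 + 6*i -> [444, 450, 456, 462, 468]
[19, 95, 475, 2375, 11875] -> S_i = 19*5^i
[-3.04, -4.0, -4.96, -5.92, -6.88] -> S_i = -3.04 + -0.96*i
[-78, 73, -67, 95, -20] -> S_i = Random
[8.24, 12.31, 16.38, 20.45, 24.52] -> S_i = 8.24 + 4.07*i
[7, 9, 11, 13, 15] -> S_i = 7 + 2*i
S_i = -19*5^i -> [-19, -95, -475, -2375, -11875]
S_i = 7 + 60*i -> [7, 67, 127, 187, 247]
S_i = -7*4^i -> [-7, -28, -112, -448, -1792]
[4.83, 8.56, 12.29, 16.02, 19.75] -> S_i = 4.83 + 3.73*i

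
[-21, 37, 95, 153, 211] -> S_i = -21 + 58*i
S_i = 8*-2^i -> [8, -16, 32, -64, 128]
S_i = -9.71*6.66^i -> [-9.71, -64.67, -430.69, -2868.41, -19103.64]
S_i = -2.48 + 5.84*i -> [-2.48, 3.36, 9.2, 15.04, 20.88]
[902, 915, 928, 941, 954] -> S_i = 902 + 13*i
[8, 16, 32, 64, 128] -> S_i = 8*2^i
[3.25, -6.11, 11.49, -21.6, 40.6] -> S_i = 3.25*(-1.88)^i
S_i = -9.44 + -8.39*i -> [-9.44, -17.83, -26.22, -34.61, -43.0]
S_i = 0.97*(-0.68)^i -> [0.97, -0.66, 0.45, -0.3, 0.21]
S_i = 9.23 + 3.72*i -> [9.23, 12.95, 16.67, 20.39, 24.11]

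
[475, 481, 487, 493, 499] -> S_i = 475 + 6*i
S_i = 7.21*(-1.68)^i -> [7.21, -12.11, 20.35, -34.19, 57.43]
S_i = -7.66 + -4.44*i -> [-7.66, -12.1, -16.54, -20.98, -25.42]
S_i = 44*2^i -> [44, 88, 176, 352, 704]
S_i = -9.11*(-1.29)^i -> [-9.11, 11.75, -15.16, 19.56, -25.23]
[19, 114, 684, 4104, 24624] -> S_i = 19*6^i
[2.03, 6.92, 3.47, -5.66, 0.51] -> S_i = Random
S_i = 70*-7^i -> [70, -490, 3430, -24010, 168070]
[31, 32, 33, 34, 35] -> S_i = 31 + 1*i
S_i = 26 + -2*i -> [26, 24, 22, 20, 18]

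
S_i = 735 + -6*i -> [735, 729, 723, 717, 711]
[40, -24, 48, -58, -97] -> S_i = Random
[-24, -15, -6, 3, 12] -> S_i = -24 + 9*i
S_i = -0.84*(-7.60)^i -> [-0.84, 6.38, -48.52, 368.74, -2802.42]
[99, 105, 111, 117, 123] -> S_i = 99 + 6*i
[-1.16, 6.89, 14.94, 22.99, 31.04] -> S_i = -1.16 + 8.05*i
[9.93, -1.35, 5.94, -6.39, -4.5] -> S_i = Random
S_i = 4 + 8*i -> [4, 12, 20, 28, 36]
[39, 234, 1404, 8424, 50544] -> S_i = 39*6^i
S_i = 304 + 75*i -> [304, 379, 454, 529, 604]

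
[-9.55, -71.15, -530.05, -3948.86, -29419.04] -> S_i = -9.55*7.45^i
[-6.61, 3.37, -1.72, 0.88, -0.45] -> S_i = -6.61*(-0.51)^i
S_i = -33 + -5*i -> [-33, -38, -43, -48, -53]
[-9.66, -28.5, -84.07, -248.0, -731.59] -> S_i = -9.66*2.95^i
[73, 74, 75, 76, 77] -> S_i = 73 + 1*i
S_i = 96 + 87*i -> [96, 183, 270, 357, 444]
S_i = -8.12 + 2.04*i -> [-8.12, -6.08, -4.04, -2.0, 0.04]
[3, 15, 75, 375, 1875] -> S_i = 3*5^i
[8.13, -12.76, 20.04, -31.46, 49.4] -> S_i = 8.13*(-1.57)^i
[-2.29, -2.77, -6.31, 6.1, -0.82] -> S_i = Random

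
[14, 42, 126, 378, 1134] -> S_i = 14*3^i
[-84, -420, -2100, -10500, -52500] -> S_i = -84*5^i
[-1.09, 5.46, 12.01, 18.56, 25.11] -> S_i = -1.09 + 6.55*i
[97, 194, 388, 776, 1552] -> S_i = 97*2^i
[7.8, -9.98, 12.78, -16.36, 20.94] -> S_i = 7.80*(-1.28)^i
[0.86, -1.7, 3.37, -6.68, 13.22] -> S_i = 0.86*(-1.98)^i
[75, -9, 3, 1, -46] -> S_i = Random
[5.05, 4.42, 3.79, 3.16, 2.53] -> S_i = 5.05 + -0.63*i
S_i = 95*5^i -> [95, 475, 2375, 11875, 59375]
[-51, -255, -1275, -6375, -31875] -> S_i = -51*5^i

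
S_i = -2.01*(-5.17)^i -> [-2.01, 10.39, -53.73, 277.76, -1436.01]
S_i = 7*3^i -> [7, 21, 63, 189, 567]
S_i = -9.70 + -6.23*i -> [-9.7, -15.93, -22.16, -28.39, -34.62]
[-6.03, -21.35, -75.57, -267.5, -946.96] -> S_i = -6.03*3.54^i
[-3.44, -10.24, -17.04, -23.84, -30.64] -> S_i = -3.44 + -6.80*i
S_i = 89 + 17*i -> [89, 106, 123, 140, 157]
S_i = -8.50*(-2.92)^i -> [-8.5, 24.82, -72.47, 211.63, -617.95]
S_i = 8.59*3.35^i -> [8.59, 28.78, 96.4, 322.94, 1081.86]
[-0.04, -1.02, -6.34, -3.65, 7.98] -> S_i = Random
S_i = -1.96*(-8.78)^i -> [-1.96, 17.21, -151.09, 1326.6, -11647.54]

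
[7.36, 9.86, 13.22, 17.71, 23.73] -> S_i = 7.36*1.34^i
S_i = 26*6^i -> [26, 156, 936, 5616, 33696]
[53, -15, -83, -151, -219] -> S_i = 53 + -68*i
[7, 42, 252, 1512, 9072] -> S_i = 7*6^i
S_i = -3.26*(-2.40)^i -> [-3.26, 7.82, -18.78, 45.07, -108.16]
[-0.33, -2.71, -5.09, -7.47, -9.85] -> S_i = -0.33 + -2.38*i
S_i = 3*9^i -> [3, 27, 243, 2187, 19683]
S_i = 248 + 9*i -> [248, 257, 266, 275, 284]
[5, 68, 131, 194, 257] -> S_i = 5 + 63*i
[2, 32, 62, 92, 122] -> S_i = 2 + 30*i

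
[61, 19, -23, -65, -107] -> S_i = 61 + -42*i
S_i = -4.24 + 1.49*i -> [-4.24, -2.75, -1.26, 0.23, 1.72]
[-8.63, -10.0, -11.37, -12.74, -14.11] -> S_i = -8.63 + -1.37*i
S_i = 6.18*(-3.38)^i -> [6.18, -20.89, 70.6, -238.64, 806.59]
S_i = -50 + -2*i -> [-50, -52, -54, -56, -58]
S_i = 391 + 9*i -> [391, 400, 409, 418, 427]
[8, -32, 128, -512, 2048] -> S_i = 8*-4^i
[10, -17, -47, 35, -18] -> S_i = Random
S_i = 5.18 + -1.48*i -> [5.18, 3.7, 2.22, 0.74, -0.74]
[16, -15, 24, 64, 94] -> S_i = Random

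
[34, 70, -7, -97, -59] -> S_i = Random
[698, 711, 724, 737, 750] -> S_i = 698 + 13*i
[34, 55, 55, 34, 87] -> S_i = Random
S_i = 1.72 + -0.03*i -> [1.72, 1.69, 1.66, 1.63, 1.6]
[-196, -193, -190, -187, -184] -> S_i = -196 + 3*i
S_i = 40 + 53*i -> [40, 93, 146, 199, 252]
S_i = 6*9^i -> [6, 54, 486, 4374, 39366]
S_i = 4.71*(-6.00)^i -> [4.71, -28.26, 169.56, -1017.36, 6104.16]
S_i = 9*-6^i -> [9, -54, 324, -1944, 11664]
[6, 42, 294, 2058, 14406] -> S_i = 6*7^i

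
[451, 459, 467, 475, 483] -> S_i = 451 + 8*i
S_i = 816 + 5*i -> [816, 821, 826, 831, 836]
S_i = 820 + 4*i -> [820, 824, 828, 832, 836]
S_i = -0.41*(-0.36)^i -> [-0.41, 0.15, -0.05, 0.02, -0.01]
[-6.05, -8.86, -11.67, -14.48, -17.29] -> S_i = -6.05 + -2.81*i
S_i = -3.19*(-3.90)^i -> [-3.19, 12.44, -48.52, 189.23, -737.99]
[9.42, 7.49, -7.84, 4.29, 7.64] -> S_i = Random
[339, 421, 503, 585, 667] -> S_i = 339 + 82*i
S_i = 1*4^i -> [1, 4, 16, 64, 256]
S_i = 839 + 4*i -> [839, 843, 847, 851, 855]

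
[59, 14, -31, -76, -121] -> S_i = 59 + -45*i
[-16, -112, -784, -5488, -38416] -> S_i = -16*7^i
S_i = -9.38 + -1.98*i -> [-9.38, -11.36, -13.34, -15.32, -17.3]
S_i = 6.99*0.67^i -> [6.99, 4.68, 3.14, 2.1, 1.41]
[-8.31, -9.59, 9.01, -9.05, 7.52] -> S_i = Random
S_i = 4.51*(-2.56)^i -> [4.51, -11.55, 29.56, -75.67, 193.7]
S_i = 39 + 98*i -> [39, 137, 235, 333, 431]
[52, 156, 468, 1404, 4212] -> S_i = 52*3^i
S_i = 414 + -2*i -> [414, 412, 410, 408, 406]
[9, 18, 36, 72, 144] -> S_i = 9*2^i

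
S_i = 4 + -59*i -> [4, -55, -114, -173, -232]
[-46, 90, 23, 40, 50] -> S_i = Random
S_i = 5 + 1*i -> [5, 6, 7, 8, 9]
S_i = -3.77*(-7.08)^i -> [-3.77, 26.69, -188.98, 1337.95, -9472.71]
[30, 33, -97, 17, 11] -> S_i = Random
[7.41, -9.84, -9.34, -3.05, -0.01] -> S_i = Random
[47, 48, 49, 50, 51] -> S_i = 47 + 1*i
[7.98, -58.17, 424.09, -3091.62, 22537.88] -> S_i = 7.98*(-7.29)^i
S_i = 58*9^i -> [58, 522, 4698, 42282, 380538]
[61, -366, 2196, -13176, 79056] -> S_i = 61*-6^i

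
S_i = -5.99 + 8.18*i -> [-5.99, 2.19, 10.37, 18.55, 26.73]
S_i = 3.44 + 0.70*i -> [3.44, 4.14, 4.84, 5.54, 6.24]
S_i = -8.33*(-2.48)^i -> [-8.33, 20.66, -51.23, 127.06, -315.1]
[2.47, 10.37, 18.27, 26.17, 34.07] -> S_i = 2.47 + 7.90*i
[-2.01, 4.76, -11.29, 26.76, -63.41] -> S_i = -2.01*(-2.37)^i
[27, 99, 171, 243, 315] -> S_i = 27 + 72*i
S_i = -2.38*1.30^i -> [-2.38, -3.09, -4.02, -5.23, -6.8]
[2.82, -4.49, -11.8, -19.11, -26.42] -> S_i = 2.82 + -7.31*i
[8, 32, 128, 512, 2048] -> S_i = 8*4^i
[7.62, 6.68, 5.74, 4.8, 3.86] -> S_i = 7.62 + -0.94*i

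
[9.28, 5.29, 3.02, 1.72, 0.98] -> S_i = 9.28*0.57^i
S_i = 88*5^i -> [88, 440, 2200, 11000, 55000]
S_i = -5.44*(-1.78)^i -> [-5.44, 9.68, -17.24, 30.68, -54.61]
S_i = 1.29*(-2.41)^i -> [1.29, -3.11, 7.49, -18.06, 43.52]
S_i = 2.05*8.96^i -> [2.05, 18.37, 164.58, 1474.61, 13212.53]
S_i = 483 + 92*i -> [483, 575, 667, 759, 851]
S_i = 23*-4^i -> [23, -92, 368, -1472, 5888]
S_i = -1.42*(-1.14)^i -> [-1.42, 1.62, -1.85, 2.1, -2.4]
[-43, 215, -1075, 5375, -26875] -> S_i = -43*-5^i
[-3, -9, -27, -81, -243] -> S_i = -3*3^i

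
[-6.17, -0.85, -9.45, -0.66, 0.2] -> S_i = Random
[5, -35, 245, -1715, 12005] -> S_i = 5*-7^i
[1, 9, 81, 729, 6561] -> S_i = 1*9^i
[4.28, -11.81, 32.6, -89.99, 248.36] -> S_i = 4.28*(-2.76)^i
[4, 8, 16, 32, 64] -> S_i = 4*2^i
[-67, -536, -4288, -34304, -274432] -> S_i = -67*8^i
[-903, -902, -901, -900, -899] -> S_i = -903 + 1*i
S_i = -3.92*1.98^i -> [-3.92, -7.76, -15.37, -30.43, -60.25]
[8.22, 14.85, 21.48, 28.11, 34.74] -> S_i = 8.22 + 6.63*i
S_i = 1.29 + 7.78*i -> [1.29, 9.07, 16.85, 24.63, 32.41]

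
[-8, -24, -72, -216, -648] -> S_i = -8*3^i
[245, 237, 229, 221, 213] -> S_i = 245 + -8*i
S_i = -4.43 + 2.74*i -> [-4.43, -1.69, 1.05, 3.79, 6.53]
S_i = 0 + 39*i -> [0, 39, 78, 117, 156]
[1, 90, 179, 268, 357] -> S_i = 1 + 89*i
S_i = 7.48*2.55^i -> [7.48, 19.07, 48.64, 124.03, 316.27]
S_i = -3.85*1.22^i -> [-3.85, -4.7, -5.73, -6.99, -8.53]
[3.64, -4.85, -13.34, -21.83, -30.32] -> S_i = 3.64 + -8.49*i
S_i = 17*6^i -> [17, 102, 612, 3672, 22032]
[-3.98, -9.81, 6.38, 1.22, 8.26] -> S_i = Random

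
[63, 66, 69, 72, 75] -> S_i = 63 + 3*i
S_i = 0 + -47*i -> [0, -47, -94, -141, -188]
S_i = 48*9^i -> [48, 432, 3888, 34992, 314928]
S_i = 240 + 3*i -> [240, 243, 246, 249, 252]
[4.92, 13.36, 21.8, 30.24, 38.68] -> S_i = 4.92 + 8.44*i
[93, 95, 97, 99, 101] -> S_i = 93 + 2*i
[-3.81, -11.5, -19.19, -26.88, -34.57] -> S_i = -3.81 + -7.69*i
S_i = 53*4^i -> [53, 212, 848, 3392, 13568]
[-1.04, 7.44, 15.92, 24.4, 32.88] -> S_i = -1.04 + 8.48*i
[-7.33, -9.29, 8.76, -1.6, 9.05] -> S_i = Random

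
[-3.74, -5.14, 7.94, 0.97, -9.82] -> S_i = Random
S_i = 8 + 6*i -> [8, 14, 20, 26, 32]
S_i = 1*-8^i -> [1, -8, 64, -512, 4096]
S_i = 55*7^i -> [55, 385, 2695, 18865, 132055]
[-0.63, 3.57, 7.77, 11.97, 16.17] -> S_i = -0.63 + 4.20*i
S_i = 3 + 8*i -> [3, 11, 19, 27, 35]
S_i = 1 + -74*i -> [1, -73, -147, -221, -295]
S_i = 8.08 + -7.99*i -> [8.08, 0.09, -7.9, -15.89, -23.88]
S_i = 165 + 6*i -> [165, 171, 177, 183, 189]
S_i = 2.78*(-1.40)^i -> [2.78, -3.89, 5.45, -7.63, 10.68]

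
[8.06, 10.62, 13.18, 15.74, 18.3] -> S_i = 8.06 + 2.56*i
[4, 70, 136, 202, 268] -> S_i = 4 + 66*i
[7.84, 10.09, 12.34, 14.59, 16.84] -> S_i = 7.84 + 2.25*i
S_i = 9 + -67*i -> [9, -58, -125, -192, -259]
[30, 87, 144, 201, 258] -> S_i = 30 + 57*i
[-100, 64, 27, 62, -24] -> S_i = Random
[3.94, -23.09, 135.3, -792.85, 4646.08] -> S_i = 3.94*(-5.86)^i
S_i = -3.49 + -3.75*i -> [-3.49, -7.24, -10.99, -14.74, -18.49]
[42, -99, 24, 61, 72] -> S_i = Random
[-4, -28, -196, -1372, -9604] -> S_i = -4*7^i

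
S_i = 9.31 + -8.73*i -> [9.31, 0.58, -8.15, -16.88, -25.61]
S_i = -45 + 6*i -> [-45, -39, -33, -27, -21]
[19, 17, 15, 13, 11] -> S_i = 19 + -2*i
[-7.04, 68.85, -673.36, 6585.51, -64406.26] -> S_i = -7.04*(-9.78)^i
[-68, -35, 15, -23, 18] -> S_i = Random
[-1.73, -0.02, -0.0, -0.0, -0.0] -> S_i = -1.73*0.01^i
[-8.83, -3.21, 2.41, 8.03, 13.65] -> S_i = -8.83 + 5.62*i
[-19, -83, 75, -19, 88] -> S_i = Random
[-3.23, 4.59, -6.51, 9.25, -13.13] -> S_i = -3.23*(-1.42)^i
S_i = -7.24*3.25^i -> [-7.24, -23.53, -76.47, -248.54, -807.74]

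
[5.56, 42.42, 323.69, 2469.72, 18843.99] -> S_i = 5.56*7.63^i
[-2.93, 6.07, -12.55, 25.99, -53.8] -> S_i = -2.93*(-2.07)^i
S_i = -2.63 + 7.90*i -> [-2.63, 5.27, 13.17, 21.07, 28.97]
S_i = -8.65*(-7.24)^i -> [-8.65, 62.63, -453.41, 3282.7, -23766.78]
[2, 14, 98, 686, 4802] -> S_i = 2*7^i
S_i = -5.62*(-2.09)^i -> [-5.62, 11.75, -24.55, 51.31, -107.23]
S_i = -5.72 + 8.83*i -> [-5.72, 3.11, 11.94, 20.77, 29.6]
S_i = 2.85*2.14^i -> [2.85, 6.1, 13.05, 27.93, 59.77]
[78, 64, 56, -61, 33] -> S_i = Random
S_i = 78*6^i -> [78, 468, 2808, 16848, 101088]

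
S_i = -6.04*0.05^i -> [-6.04, -0.3, -0.02, -0.0, -0.0]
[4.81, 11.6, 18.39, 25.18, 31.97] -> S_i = 4.81 + 6.79*i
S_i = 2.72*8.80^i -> [2.72, 23.94, 210.64, 1853.6, 16311.71]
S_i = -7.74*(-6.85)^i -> [-7.74, 53.02, -363.18, 2487.78, -17041.32]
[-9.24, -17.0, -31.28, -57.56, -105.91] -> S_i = -9.24*1.84^i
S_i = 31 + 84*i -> [31, 115, 199, 283, 367]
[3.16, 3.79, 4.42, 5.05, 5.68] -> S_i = 3.16 + 0.63*i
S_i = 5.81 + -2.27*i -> [5.81, 3.54, 1.27, -1.0, -3.27]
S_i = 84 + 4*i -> [84, 88, 92, 96, 100]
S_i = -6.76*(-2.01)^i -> [-6.76, 13.59, -27.31, 54.9, -110.34]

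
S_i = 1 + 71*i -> [1, 72, 143, 214, 285]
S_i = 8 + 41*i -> [8, 49, 90, 131, 172]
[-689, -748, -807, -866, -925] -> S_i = -689 + -59*i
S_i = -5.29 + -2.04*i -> [-5.29, -7.33, -9.37, -11.41, -13.45]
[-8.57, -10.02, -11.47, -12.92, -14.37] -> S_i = -8.57 + -1.45*i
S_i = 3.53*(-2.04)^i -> [3.53, -7.2, 14.69, -29.97, 61.14]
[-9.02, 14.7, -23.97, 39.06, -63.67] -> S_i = -9.02*(-1.63)^i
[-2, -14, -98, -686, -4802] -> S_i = -2*7^i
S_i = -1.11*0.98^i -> [-1.11, -1.09, -1.07, -1.04, -1.02]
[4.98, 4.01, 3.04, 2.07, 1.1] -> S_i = 4.98 + -0.97*i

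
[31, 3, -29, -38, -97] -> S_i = Random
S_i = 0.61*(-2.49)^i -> [0.61, -1.52, 3.78, -9.42, 23.45]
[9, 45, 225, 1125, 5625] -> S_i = 9*5^i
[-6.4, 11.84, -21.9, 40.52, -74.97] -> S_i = -6.40*(-1.85)^i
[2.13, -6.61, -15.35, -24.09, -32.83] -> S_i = 2.13 + -8.74*i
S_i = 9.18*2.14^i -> [9.18, 19.65, 42.04, 89.97, 192.53]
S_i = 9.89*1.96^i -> [9.89, 19.38, 37.99, 74.47, 145.96]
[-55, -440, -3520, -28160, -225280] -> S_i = -55*8^i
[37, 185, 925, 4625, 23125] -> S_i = 37*5^i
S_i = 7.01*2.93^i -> [7.01, 20.54, 60.18, 176.33, 516.64]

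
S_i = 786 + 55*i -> [786, 841, 896, 951, 1006]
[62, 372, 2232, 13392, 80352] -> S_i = 62*6^i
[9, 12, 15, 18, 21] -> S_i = 9 + 3*i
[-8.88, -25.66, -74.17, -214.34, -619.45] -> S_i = -8.88*2.89^i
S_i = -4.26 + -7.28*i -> [-4.26, -11.54, -18.82, -26.1, -33.38]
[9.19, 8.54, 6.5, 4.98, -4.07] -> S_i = Random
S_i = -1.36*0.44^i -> [-1.36, -0.6, -0.26, -0.12, -0.05]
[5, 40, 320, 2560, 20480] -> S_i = 5*8^i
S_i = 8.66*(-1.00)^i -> [8.66, -8.66, 8.66, -8.66, 8.66]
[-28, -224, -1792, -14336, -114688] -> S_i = -28*8^i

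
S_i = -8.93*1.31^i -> [-8.93, -11.7, -15.32, -20.08, -26.3]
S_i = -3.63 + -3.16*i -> [-3.63, -6.79, -9.95, -13.11, -16.27]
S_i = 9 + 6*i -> [9, 15, 21, 27, 33]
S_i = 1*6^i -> [1, 6, 36, 216, 1296]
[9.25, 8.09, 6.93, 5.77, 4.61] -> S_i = 9.25 + -1.16*i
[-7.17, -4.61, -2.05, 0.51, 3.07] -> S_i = -7.17 + 2.56*i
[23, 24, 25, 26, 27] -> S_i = 23 + 1*i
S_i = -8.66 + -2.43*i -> [-8.66, -11.09, -13.52, -15.95, -18.38]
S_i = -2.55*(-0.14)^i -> [-2.55, 0.36, -0.05, 0.01, -0.0]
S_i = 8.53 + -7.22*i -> [8.53, 1.31, -5.91, -13.13, -20.35]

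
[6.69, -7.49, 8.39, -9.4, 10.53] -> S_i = 6.69*(-1.12)^i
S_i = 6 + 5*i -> [6, 11, 16, 21, 26]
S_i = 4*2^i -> [4, 8, 16, 32, 64]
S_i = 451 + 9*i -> [451, 460, 469, 478, 487]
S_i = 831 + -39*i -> [831, 792, 753, 714, 675]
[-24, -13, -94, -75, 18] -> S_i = Random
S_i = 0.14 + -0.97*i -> [0.14, -0.83, -1.8, -2.77, -3.74]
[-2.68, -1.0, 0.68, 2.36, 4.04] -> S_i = -2.68 + 1.68*i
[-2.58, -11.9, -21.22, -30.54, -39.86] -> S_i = -2.58 + -9.32*i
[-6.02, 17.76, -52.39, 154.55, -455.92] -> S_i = -6.02*(-2.95)^i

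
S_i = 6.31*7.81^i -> [6.31, 49.28, 384.89, 3005.95, 23476.51]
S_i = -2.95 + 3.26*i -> [-2.95, 0.31, 3.57, 6.83, 10.09]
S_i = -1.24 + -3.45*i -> [-1.24, -4.69, -8.14, -11.59, -15.04]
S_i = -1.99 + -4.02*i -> [-1.99, -6.01, -10.03, -14.05, -18.07]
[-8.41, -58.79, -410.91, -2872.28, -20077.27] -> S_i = -8.41*6.99^i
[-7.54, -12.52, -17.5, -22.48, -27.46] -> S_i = -7.54 + -4.98*i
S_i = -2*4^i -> [-2, -8, -32, -128, -512]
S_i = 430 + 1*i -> [430, 431, 432, 433, 434]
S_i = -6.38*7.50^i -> [-6.38, -47.85, -358.88, -2691.56, -20186.72]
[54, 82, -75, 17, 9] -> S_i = Random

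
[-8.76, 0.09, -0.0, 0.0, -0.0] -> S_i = -8.76*(-0.01)^i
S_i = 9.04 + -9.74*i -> [9.04, -0.7, -10.44, -20.18, -29.92]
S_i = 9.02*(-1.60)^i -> [9.02, -14.43, 23.09, -36.95, 59.11]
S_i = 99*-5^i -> [99, -495, 2475, -12375, 61875]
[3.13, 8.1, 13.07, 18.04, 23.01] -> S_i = 3.13 + 4.97*i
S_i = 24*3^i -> [24, 72, 216, 648, 1944]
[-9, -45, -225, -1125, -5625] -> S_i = -9*5^i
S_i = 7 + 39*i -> [7, 46, 85, 124, 163]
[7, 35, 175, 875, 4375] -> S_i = 7*5^i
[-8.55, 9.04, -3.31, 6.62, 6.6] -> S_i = Random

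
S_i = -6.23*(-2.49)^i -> [-6.23, 15.51, -38.63, 96.18, -239.49]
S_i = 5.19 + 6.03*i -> [5.19, 11.22, 17.25, 23.28, 29.31]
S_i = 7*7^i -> [7, 49, 343, 2401, 16807]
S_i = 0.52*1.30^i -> [0.52, 0.68, 0.88, 1.14, 1.49]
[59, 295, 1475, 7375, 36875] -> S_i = 59*5^i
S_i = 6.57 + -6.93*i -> [6.57, -0.36, -7.29, -14.22, -21.15]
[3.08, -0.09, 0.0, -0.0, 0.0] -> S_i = 3.08*(-0.03)^i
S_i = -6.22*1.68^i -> [-6.22, -10.45, -17.56, -29.49, -49.55]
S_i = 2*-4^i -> [2, -8, 32, -128, 512]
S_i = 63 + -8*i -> [63, 55, 47, 39, 31]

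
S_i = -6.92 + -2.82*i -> [-6.92, -9.74, -12.56, -15.38, -18.2]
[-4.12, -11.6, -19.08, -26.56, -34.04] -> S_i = -4.12 + -7.48*i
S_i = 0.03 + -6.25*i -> [0.03, -6.22, -12.47, -18.72, -24.97]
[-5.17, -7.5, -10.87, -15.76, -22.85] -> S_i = -5.17*1.45^i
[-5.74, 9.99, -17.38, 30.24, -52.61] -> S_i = -5.74*(-1.74)^i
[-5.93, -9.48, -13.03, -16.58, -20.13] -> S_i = -5.93 + -3.55*i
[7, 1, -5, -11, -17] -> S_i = 7 + -6*i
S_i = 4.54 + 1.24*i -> [4.54, 5.78, 7.02, 8.26, 9.5]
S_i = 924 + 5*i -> [924, 929, 934, 939, 944]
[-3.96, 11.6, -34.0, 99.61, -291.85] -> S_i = -3.96*(-2.93)^i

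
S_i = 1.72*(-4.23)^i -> [1.72, -7.28, 30.78, -130.18, 550.67]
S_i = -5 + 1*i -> [-5, -4, -3, -2, -1]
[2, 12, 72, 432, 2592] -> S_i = 2*6^i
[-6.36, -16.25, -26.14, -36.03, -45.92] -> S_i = -6.36 + -9.89*i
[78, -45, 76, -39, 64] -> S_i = Random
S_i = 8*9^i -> [8, 72, 648, 5832, 52488]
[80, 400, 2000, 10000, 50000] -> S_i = 80*5^i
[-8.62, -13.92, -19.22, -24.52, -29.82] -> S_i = -8.62 + -5.30*i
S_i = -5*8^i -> [-5, -40, -320, -2560, -20480]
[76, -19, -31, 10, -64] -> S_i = Random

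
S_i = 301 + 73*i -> [301, 374, 447, 520, 593]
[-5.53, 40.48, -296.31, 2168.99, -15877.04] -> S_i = -5.53*(-7.32)^i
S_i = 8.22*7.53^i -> [8.22, 61.9, 466.08, 3509.59, 26427.23]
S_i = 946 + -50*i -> [946, 896, 846, 796, 746]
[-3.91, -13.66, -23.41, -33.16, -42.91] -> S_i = -3.91 + -9.75*i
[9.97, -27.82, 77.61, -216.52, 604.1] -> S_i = 9.97*(-2.79)^i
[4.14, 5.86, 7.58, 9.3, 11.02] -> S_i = 4.14 + 1.72*i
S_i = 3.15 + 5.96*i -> [3.15, 9.11, 15.07, 21.03, 26.99]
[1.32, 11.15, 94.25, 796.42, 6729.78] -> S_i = 1.32*8.45^i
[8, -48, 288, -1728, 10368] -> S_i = 8*-6^i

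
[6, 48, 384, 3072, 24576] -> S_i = 6*8^i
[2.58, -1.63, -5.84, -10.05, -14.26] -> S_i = 2.58 + -4.21*i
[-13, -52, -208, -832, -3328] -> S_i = -13*4^i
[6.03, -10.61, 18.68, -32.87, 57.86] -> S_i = 6.03*(-1.76)^i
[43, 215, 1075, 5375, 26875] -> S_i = 43*5^i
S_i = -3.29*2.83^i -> [-3.29, -9.31, -26.35, -74.57, -211.03]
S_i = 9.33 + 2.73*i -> [9.33, 12.06, 14.79, 17.52, 20.25]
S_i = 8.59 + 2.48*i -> [8.59, 11.07, 13.55, 16.03, 18.51]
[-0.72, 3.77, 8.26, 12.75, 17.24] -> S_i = -0.72 + 4.49*i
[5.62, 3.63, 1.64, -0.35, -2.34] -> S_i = 5.62 + -1.99*i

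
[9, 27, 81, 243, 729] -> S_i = 9*3^i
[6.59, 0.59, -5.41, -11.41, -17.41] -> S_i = 6.59 + -6.00*i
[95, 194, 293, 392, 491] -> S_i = 95 + 99*i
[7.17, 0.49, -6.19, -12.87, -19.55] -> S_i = 7.17 + -6.68*i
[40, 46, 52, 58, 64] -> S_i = 40 + 6*i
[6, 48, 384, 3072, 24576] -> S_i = 6*8^i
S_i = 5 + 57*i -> [5, 62, 119, 176, 233]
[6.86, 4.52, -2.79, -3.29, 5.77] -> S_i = Random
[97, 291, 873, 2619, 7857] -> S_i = 97*3^i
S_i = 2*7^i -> [2, 14, 98, 686, 4802]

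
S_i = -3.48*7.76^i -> [-3.48, -27.0, -209.56, -1626.16, -12619.03]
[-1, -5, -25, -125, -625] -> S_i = -1*5^i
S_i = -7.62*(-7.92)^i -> [-7.62, 60.35, -477.98, 3785.56, -29981.66]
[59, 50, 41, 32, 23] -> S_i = 59 + -9*i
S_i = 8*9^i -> [8, 72, 648, 5832, 52488]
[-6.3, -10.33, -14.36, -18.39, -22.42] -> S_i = -6.30 + -4.03*i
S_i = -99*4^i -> [-99, -396, -1584, -6336, -25344]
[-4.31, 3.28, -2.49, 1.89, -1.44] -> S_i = -4.31*(-0.76)^i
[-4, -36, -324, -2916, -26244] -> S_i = -4*9^i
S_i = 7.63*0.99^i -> [7.63, 7.55, 7.48, 7.4, 7.33]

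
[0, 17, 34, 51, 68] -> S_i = 0 + 17*i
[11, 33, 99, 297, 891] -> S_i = 11*3^i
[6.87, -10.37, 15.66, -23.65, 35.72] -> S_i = 6.87*(-1.51)^i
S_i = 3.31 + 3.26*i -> [3.31, 6.57, 9.83, 13.09, 16.35]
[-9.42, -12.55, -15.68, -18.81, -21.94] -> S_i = -9.42 + -3.13*i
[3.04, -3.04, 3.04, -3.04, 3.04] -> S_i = 3.04*(-1.00)^i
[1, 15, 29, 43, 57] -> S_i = 1 + 14*i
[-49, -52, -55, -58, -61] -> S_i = -49 + -3*i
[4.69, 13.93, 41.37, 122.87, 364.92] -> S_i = 4.69*2.97^i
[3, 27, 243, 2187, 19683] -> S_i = 3*9^i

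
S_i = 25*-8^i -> [25, -200, 1600, -12800, 102400]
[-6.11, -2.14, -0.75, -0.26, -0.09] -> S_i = -6.11*0.35^i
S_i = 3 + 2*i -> [3, 5, 7, 9, 11]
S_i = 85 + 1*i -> [85, 86, 87, 88, 89]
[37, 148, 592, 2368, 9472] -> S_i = 37*4^i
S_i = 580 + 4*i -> [580, 584, 588, 592, 596]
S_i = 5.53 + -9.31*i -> [5.53, -3.78, -13.09, -22.4, -31.71]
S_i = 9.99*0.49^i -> [9.99, 4.9, 2.4, 1.18, 0.58]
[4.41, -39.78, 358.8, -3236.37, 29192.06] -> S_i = 4.41*(-9.02)^i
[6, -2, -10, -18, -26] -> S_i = 6 + -8*i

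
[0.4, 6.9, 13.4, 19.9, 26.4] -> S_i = 0.40 + 6.50*i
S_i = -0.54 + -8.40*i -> [-0.54, -8.94, -17.34, -25.74, -34.14]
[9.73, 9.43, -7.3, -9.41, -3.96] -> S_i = Random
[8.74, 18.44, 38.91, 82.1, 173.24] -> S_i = 8.74*2.11^i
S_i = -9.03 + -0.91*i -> [-9.03, -9.94, -10.85, -11.76, -12.67]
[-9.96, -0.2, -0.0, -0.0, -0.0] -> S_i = -9.96*0.02^i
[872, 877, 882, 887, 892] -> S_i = 872 + 5*i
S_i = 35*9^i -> [35, 315, 2835, 25515, 229635]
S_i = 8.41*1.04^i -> [8.41, 8.75, 9.1, 9.46, 9.84]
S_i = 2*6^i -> [2, 12, 72, 432, 2592]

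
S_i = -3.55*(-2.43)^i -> [-3.55, 8.63, -20.96, 50.94, -123.78]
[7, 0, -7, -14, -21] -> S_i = 7 + -7*i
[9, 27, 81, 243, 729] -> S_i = 9*3^i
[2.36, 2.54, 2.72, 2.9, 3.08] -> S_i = 2.36 + 0.18*i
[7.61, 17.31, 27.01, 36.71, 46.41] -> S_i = 7.61 + 9.70*i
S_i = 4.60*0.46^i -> [4.6, 2.12, 0.97, 0.45, 0.21]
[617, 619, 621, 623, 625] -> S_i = 617 + 2*i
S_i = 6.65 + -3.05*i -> [6.65, 3.6, 0.55, -2.5, -5.55]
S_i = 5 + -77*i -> [5, -72, -149, -226, -303]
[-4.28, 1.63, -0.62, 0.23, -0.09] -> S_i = -4.28*(-0.38)^i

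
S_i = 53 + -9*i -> [53, 44, 35, 26, 17]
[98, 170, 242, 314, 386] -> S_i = 98 + 72*i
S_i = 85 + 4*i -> [85, 89, 93, 97, 101]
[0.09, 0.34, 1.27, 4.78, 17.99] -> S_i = 0.09*3.76^i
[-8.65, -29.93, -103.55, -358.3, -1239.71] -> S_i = -8.65*3.46^i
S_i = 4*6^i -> [4, 24, 144, 864, 5184]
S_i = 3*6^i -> [3, 18, 108, 648, 3888]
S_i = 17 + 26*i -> [17, 43, 69, 95, 121]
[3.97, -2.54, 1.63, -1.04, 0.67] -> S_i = 3.97*(-0.64)^i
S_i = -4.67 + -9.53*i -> [-4.67, -14.2, -23.73, -33.26, -42.79]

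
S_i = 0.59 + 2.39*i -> [0.59, 2.98, 5.37, 7.76, 10.15]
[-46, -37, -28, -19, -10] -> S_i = -46 + 9*i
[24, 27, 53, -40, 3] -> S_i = Random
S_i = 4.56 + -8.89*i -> [4.56, -4.33, -13.22, -22.11, -31.0]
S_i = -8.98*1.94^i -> [-8.98, -17.42, -33.8, -65.57, -127.2]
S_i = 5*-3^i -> [5, -15, 45, -135, 405]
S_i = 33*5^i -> [33, 165, 825, 4125, 20625]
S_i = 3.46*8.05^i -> [3.46, 27.85, 224.22, 1804.94, 14529.8]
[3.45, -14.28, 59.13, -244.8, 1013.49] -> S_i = 3.45*(-4.14)^i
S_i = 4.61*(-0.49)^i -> [4.61, -2.26, 1.11, -0.54, 0.27]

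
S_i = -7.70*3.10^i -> [-7.7, -23.87, -74.0, -229.39, -711.11]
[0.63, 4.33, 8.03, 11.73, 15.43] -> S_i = 0.63 + 3.70*i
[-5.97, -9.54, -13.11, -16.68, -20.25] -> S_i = -5.97 + -3.57*i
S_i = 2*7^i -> [2, 14, 98, 686, 4802]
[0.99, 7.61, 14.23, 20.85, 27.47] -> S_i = 0.99 + 6.62*i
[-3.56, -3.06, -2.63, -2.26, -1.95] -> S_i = -3.56*0.86^i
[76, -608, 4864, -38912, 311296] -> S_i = 76*-8^i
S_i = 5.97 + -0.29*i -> [5.97, 5.68, 5.39, 5.1, 4.81]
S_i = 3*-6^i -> [3, -18, 108, -648, 3888]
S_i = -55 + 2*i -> [-55, -53, -51, -49, -47]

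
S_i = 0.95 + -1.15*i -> [0.95, -0.2, -1.35, -2.5, -3.65]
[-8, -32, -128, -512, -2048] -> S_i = -8*4^i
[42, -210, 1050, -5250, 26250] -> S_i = 42*-5^i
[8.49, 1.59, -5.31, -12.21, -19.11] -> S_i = 8.49 + -6.90*i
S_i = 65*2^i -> [65, 130, 260, 520, 1040]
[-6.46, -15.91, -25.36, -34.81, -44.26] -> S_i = -6.46 + -9.45*i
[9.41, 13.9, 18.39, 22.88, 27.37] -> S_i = 9.41 + 4.49*i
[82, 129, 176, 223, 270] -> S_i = 82 + 47*i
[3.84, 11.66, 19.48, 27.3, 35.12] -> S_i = 3.84 + 7.82*i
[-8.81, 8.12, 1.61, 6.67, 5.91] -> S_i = Random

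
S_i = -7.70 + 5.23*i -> [-7.7, -2.47, 2.76, 7.99, 13.22]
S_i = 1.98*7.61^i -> [1.98, 15.07, 114.67, 872.61, 6640.55]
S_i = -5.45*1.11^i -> [-5.45, -6.05, -6.71, -7.45, -8.27]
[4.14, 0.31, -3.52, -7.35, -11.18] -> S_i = 4.14 + -3.83*i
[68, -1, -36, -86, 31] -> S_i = Random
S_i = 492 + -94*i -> [492, 398, 304, 210, 116]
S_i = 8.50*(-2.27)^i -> [8.5, -19.3, 43.8, -99.43, 225.7]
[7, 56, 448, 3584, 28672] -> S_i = 7*8^i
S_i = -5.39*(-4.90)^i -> [-5.39, 26.41, -129.41, 634.13, -3107.23]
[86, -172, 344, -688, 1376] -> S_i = 86*-2^i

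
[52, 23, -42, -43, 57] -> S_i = Random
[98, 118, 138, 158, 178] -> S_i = 98 + 20*i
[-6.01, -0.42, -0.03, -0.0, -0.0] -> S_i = -6.01*0.07^i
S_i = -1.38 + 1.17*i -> [-1.38, -0.21, 0.96, 2.13, 3.3]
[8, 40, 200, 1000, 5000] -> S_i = 8*5^i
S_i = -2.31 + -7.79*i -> [-2.31, -10.1, -17.89, -25.68, -33.47]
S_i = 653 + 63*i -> [653, 716, 779, 842, 905]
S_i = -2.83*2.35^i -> [-2.83, -6.65, -15.63, -36.73, -86.31]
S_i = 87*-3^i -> [87, -261, 783, -2349, 7047]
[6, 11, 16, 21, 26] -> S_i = 6 + 5*i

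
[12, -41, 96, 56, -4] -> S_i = Random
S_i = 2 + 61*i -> [2, 63, 124, 185, 246]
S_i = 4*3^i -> [4, 12, 36, 108, 324]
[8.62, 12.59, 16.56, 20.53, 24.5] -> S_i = 8.62 + 3.97*i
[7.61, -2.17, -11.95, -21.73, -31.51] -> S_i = 7.61 + -9.78*i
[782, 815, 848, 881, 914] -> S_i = 782 + 33*i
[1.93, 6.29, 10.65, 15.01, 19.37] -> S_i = 1.93 + 4.36*i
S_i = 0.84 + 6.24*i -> [0.84, 7.08, 13.32, 19.56, 25.8]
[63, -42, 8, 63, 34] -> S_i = Random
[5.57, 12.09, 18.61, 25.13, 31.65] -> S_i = 5.57 + 6.52*i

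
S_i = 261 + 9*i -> [261, 270, 279, 288, 297]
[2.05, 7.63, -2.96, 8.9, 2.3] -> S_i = Random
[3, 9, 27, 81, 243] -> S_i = 3*3^i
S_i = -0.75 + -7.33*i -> [-0.75, -8.08, -15.41, -22.74, -30.07]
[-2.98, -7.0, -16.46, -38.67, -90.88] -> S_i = -2.98*2.35^i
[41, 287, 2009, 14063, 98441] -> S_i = 41*7^i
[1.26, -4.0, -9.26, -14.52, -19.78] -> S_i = 1.26 + -5.26*i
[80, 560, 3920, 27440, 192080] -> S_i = 80*7^i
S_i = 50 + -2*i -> [50, 48, 46, 44, 42]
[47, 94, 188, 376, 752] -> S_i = 47*2^i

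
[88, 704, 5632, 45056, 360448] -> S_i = 88*8^i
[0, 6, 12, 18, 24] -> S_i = 0 + 6*i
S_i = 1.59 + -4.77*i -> [1.59, -3.18, -7.95, -12.72, -17.49]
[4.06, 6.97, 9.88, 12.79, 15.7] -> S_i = 4.06 + 2.91*i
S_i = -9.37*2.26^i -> [-9.37, -21.18, -47.86, -108.16, -244.44]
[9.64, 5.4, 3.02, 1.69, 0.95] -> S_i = 9.64*0.56^i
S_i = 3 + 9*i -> [3, 12, 21, 30, 39]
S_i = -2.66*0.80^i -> [-2.66, -2.13, -1.7, -1.36, -1.09]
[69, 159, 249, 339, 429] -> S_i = 69 + 90*i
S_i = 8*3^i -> [8, 24, 72, 216, 648]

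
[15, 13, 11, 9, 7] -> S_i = 15 + -2*i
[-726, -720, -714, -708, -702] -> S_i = -726 + 6*i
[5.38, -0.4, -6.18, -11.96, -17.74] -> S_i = 5.38 + -5.78*i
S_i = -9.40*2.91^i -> [-9.4, -27.35, -79.6, -231.64, -674.06]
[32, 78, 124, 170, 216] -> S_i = 32 + 46*i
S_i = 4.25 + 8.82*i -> [4.25, 13.07, 21.89, 30.71, 39.53]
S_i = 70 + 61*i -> [70, 131, 192, 253, 314]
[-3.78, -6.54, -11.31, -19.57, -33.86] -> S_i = -3.78*1.73^i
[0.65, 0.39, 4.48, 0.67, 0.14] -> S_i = Random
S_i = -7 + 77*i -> [-7, 70, 147, 224, 301]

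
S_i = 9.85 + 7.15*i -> [9.85, 17.0, 24.15, 31.3, 38.45]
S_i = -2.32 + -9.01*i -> [-2.32, -11.33, -20.34, -29.35, -38.36]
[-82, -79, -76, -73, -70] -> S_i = -82 + 3*i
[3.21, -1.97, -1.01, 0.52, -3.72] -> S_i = Random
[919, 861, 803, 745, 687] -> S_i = 919 + -58*i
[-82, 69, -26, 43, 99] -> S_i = Random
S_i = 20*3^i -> [20, 60, 180, 540, 1620]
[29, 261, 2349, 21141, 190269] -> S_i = 29*9^i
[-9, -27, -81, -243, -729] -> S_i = -9*3^i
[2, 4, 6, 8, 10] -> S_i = 2 + 2*i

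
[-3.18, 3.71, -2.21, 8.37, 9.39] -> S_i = Random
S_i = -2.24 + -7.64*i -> [-2.24, -9.88, -17.52, -25.16, -32.8]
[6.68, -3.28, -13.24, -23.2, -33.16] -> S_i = 6.68 + -9.96*i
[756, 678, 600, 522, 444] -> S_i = 756 + -78*i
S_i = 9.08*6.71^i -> [9.08, 60.93, 408.82, 2743.17, 18406.7]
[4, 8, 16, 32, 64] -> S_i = 4*2^i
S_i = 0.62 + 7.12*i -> [0.62, 7.74, 14.86, 21.98, 29.1]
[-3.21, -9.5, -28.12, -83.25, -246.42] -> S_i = -3.21*2.96^i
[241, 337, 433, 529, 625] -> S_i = 241 + 96*i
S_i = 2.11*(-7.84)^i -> [2.11, -16.54, 129.69, -1016.79, 7971.62]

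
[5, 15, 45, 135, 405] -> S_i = 5*3^i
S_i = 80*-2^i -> [80, -160, 320, -640, 1280]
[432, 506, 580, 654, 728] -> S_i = 432 + 74*i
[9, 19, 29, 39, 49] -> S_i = 9 + 10*i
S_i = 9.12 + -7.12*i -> [9.12, 2.0, -5.12, -12.24, -19.36]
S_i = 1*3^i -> [1, 3, 9, 27, 81]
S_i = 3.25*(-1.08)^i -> [3.25, -3.51, 3.79, -4.09, 4.42]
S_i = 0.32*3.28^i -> [0.32, 1.05, 3.44, 11.29, 37.04]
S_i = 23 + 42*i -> [23, 65, 107, 149, 191]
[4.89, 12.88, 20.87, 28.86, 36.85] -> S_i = 4.89 + 7.99*i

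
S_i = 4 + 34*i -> [4, 38, 72, 106, 140]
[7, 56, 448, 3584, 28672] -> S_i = 7*8^i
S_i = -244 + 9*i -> [-244, -235, -226, -217, -208]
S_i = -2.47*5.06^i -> [-2.47, -12.5, -63.24, -320.0, -1619.19]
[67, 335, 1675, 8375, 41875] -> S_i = 67*5^i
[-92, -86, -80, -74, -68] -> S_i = -92 + 6*i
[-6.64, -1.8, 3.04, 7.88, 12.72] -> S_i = -6.64 + 4.84*i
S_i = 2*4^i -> [2, 8, 32, 128, 512]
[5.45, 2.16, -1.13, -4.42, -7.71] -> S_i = 5.45 + -3.29*i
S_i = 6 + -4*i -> [6, 2, -2, -6, -10]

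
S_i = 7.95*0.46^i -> [7.95, 3.66, 1.68, 0.77, 0.36]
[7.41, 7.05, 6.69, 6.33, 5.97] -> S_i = 7.41 + -0.36*i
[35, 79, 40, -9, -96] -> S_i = Random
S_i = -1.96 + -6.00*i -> [-1.96, -7.96, -13.96, -19.96, -25.96]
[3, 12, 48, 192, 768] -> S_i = 3*4^i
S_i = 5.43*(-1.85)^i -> [5.43, -10.05, 18.58, -34.38, 63.6]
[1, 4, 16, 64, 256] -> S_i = 1*4^i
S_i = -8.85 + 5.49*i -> [-8.85, -3.36, 2.13, 7.62, 13.11]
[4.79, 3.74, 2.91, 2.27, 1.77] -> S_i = 4.79*0.78^i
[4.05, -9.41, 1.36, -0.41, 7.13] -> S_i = Random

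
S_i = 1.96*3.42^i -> [1.96, 6.7, 22.92, 78.4, 268.14]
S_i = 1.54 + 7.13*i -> [1.54, 8.67, 15.8, 22.93, 30.06]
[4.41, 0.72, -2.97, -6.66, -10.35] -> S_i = 4.41 + -3.69*i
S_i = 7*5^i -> [7, 35, 175, 875, 4375]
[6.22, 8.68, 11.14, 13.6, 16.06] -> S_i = 6.22 + 2.46*i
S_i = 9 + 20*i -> [9, 29, 49, 69, 89]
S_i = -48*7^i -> [-48, -336, -2352, -16464, -115248]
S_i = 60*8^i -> [60, 480, 3840, 30720, 245760]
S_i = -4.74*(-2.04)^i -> [-4.74, 9.67, -19.73, 40.24, -82.09]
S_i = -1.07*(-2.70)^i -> [-1.07, 2.89, -7.8, 21.06, -56.86]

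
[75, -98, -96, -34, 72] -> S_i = Random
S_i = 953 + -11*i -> [953, 942, 931, 920, 909]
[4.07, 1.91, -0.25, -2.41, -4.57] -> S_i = 4.07 + -2.16*i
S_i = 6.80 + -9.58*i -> [6.8, -2.78, -12.36, -21.94, -31.52]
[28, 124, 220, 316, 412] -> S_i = 28 + 96*i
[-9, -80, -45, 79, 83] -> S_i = Random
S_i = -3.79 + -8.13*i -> [-3.79, -11.92, -20.05, -28.18, -36.31]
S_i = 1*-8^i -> [1, -8, 64, -512, 4096]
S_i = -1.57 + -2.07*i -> [-1.57, -3.64, -5.71, -7.78, -9.85]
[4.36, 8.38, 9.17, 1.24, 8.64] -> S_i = Random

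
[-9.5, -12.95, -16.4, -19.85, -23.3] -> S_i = -9.50 + -3.45*i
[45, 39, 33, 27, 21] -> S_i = 45 + -6*i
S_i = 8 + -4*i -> [8, 4, 0, -4, -8]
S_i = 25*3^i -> [25, 75, 225, 675, 2025]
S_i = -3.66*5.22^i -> [-3.66, -19.11, -99.73, -520.59, -2717.46]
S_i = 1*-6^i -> [1, -6, 36, -216, 1296]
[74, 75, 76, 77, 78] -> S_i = 74 + 1*i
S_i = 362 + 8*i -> [362, 370, 378, 386, 394]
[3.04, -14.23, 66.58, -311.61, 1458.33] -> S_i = 3.04*(-4.68)^i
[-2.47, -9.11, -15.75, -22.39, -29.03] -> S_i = -2.47 + -6.64*i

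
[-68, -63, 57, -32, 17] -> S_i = Random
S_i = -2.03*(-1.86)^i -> [-2.03, 3.78, -7.02, 13.06, -24.3]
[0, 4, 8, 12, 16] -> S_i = 0 + 4*i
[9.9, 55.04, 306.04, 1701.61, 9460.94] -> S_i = 9.90*5.56^i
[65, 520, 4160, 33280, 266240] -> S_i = 65*8^i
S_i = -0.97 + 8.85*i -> [-0.97, 7.88, 16.73, 25.58, 34.43]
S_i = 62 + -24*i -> [62, 38, 14, -10, -34]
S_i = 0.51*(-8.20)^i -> [0.51, -4.18, 34.29, -281.2, 2305.82]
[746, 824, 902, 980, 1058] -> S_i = 746 + 78*i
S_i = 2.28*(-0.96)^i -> [2.28, -2.19, 2.1, -2.02, 1.94]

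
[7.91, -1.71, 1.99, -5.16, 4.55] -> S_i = Random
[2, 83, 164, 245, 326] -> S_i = 2 + 81*i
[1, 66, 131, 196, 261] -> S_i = 1 + 65*i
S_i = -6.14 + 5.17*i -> [-6.14, -0.97, 4.2, 9.37, 14.54]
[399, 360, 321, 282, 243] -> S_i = 399 + -39*i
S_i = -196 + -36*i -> [-196, -232, -268, -304, -340]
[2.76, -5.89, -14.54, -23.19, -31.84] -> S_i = 2.76 + -8.65*i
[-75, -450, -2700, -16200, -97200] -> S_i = -75*6^i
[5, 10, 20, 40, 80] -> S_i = 5*2^i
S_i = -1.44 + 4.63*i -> [-1.44, 3.19, 7.82, 12.45, 17.08]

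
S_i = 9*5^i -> [9, 45, 225, 1125, 5625]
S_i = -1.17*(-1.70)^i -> [-1.17, 1.99, -3.38, 5.75, -9.77]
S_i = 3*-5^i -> [3, -15, 75, -375, 1875]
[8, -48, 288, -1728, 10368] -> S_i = 8*-6^i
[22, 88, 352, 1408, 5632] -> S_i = 22*4^i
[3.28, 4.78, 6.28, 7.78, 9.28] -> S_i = 3.28 + 1.50*i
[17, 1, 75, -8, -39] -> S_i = Random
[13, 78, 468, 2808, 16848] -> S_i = 13*6^i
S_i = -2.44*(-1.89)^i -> [-2.44, 4.61, -8.72, 16.47, -31.13]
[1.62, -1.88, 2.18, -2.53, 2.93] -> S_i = 1.62*(-1.16)^i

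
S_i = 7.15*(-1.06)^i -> [7.15, -7.58, 8.03, -8.52, 9.03]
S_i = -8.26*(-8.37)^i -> [-8.26, 69.14, -578.67, 4843.47, -40539.83]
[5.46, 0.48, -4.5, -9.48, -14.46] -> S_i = 5.46 + -4.98*i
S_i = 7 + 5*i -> [7, 12, 17, 22, 27]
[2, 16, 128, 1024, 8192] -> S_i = 2*8^i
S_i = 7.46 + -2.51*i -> [7.46, 4.95, 2.44, -0.07, -2.58]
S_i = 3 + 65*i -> [3, 68, 133, 198, 263]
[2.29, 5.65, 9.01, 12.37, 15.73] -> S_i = 2.29 + 3.36*i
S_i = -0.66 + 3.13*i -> [-0.66, 2.47, 5.6, 8.73, 11.86]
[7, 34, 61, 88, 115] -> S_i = 7 + 27*i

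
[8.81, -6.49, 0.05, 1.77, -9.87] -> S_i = Random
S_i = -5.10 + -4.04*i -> [-5.1, -9.14, -13.18, -17.22, -21.26]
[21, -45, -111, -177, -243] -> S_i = 21 + -66*i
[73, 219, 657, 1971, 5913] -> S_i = 73*3^i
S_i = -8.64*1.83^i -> [-8.64, -15.81, -28.93, -52.95, -96.9]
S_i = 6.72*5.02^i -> [6.72, 33.73, 169.35, 850.12, 4267.6]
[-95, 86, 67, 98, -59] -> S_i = Random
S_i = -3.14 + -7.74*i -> [-3.14, -10.88, -18.62, -26.36, -34.1]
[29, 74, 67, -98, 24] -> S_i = Random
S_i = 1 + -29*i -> [1, -28, -57, -86, -115]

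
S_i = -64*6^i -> [-64, -384, -2304, -13824, -82944]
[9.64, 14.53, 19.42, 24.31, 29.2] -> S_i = 9.64 + 4.89*i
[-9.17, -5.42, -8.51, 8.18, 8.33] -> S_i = Random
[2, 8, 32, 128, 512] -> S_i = 2*4^i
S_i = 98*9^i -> [98, 882, 7938, 71442, 642978]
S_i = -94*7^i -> [-94, -658, -4606, -32242, -225694]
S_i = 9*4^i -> [9, 36, 144, 576, 2304]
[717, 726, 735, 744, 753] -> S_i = 717 + 9*i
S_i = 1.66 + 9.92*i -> [1.66, 11.58, 21.5, 31.42, 41.34]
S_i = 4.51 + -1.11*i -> [4.51, 3.4, 2.29, 1.18, 0.07]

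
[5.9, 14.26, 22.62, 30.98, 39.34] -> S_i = 5.90 + 8.36*i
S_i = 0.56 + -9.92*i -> [0.56, -9.36, -19.28, -29.2, -39.12]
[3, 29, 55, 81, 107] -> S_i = 3 + 26*i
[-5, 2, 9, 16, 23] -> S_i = -5 + 7*i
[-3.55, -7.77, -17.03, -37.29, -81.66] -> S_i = -3.55*2.19^i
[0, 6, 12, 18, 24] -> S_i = 0 + 6*i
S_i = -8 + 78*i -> [-8, 70, 148, 226, 304]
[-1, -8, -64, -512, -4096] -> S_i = -1*8^i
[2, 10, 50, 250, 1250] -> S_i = 2*5^i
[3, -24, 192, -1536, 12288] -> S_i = 3*-8^i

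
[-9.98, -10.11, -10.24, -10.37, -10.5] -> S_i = -9.98 + -0.13*i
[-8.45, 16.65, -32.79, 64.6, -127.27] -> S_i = -8.45*(-1.97)^i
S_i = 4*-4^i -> [4, -16, 64, -256, 1024]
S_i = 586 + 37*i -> [586, 623, 660, 697, 734]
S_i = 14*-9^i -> [14, -126, 1134, -10206, 91854]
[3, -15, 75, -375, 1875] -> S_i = 3*-5^i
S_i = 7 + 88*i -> [7, 95, 183, 271, 359]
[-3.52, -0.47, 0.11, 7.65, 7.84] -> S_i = Random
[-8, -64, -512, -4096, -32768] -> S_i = -8*8^i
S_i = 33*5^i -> [33, 165, 825, 4125, 20625]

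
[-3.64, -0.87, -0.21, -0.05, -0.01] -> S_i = -3.64*0.24^i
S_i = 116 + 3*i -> [116, 119, 122, 125, 128]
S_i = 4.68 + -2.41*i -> [4.68, 2.27, -0.14, -2.55, -4.96]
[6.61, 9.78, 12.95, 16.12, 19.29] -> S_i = 6.61 + 3.17*i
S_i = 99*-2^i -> [99, -198, 396, -792, 1584]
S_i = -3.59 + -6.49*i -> [-3.59, -10.08, -16.57, -23.06, -29.55]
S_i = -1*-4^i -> [-1, 4, -16, 64, -256]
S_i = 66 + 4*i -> [66, 70, 74, 78, 82]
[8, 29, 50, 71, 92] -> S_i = 8 + 21*i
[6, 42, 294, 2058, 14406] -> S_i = 6*7^i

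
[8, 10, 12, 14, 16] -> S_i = 8 + 2*i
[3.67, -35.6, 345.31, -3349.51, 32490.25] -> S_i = 3.67*(-9.70)^i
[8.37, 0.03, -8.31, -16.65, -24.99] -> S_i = 8.37 + -8.34*i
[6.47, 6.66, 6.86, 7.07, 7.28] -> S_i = 6.47*1.03^i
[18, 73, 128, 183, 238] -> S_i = 18 + 55*i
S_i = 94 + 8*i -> [94, 102, 110, 118, 126]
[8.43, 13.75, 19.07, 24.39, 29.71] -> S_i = 8.43 + 5.32*i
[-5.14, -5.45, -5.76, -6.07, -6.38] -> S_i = -5.14 + -0.31*i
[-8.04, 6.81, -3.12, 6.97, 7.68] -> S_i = Random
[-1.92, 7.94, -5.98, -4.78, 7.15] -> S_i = Random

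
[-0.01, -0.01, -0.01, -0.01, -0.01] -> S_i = -0.01*0.89^i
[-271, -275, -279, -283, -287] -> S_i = -271 + -4*i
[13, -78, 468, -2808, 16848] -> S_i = 13*-6^i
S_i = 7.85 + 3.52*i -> [7.85, 11.37, 14.89, 18.41, 21.93]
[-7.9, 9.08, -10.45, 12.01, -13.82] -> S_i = -7.90*(-1.15)^i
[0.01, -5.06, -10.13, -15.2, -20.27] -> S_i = 0.01 + -5.07*i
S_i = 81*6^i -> [81, 486, 2916, 17496, 104976]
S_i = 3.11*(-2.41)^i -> [3.11, -7.5, 18.06, -43.53, 104.91]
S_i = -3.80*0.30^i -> [-3.8, -1.14, -0.34, -0.1, -0.03]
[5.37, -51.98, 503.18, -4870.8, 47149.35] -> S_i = 5.37*(-9.68)^i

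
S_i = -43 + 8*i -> [-43, -35, -27, -19, -11]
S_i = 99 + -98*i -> [99, 1, -97, -195, -293]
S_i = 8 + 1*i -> [8, 9, 10, 11, 12]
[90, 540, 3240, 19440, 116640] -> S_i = 90*6^i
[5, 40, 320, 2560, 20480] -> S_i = 5*8^i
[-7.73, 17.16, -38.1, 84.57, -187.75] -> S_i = -7.73*(-2.22)^i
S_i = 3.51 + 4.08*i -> [3.51, 7.59, 11.67, 15.75, 19.83]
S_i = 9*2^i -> [9, 18, 36, 72, 144]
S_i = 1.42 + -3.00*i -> [1.42, -1.58, -4.58, -7.58, -10.58]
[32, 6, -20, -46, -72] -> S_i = 32 + -26*i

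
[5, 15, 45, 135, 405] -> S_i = 5*3^i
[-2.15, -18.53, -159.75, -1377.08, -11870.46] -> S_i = -2.15*8.62^i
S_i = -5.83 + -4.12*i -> [-5.83, -9.95, -14.07, -18.19, -22.31]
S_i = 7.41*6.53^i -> [7.41, 48.39, 315.97, 2063.28, 13473.21]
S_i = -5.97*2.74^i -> [-5.97, -16.36, -44.82, -122.81, -336.49]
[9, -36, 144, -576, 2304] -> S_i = 9*-4^i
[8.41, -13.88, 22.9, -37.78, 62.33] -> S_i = 8.41*(-1.65)^i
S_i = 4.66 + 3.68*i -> [4.66, 8.34, 12.02, 15.7, 19.38]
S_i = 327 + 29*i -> [327, 356, 385, 414, 443]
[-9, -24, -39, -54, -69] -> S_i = -9 + -15*i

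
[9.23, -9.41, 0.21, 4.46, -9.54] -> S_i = Random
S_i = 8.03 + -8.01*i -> [8.03, 0.02, -7.99, -16.0, -24.01]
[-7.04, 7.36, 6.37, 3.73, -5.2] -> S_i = Random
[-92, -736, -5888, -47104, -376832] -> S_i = -92*8^i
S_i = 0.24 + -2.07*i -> [0.24, -1.83, -3.9, -5.97, -8.04]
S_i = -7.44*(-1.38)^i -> [-7.44, 10.27, -14.17, 19.55, -26.98]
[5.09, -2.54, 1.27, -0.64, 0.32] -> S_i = 5.09*(-0.50)^i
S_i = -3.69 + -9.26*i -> [-3.69, -12.95, -22.21, -31.47, -40.73]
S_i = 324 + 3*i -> [324, 327, 330, 333, 336]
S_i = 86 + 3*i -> [86, 89, 92, 95, 98]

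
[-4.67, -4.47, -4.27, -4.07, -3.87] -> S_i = -4.67 + 0.20*i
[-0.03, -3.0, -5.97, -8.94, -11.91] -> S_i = -0.03 + -2.97*i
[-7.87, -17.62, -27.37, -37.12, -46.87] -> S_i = -7.87 + -9.75*i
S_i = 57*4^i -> [57, 228, 912, 3648, 14592]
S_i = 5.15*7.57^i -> [5.15, 38.99, 295.12, 2234.06, 16911.84]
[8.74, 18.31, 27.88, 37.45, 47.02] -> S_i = 8.74 + 9.57*i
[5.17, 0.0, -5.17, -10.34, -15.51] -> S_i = 5.17 + -5.17*i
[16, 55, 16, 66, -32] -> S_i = Random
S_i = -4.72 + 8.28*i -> [-4.72, 3.56, 11.84, 20.12, 28.4]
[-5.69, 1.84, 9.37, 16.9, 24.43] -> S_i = -5.69 + 7.53*i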